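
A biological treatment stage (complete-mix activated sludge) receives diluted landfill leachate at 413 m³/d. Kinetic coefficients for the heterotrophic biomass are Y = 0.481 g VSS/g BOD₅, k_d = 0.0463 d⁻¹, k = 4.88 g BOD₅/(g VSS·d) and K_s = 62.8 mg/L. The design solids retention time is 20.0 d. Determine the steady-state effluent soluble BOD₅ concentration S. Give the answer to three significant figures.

S ≈ 2.69 mg/L

Effluent substrate depends only on kinetics and SRT: S = K_s(1 + k_d θ_c) / [θ_c(Yk − k_d) − 1] = 62.8 × (1 + 0.0463 × 20.0) / [20.0 × (0.481 × 4.88 − 0.0463) − 1] = 121.0 / 45.02 = 2.687 mg/L.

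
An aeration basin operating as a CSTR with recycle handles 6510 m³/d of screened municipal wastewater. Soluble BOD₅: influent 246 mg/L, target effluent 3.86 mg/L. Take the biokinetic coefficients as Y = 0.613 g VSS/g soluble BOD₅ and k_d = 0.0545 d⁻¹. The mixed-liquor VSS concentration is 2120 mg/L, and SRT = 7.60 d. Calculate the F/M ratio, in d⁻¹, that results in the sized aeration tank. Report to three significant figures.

Steady-state biomass mass balance: V·X·(1 + k_d·θ_c) = Y·Q·(S₀ − S)·θ_c, so V = 0.613 × 6510 × (246 − 3.86) × 7.60 / [2120 × (1 + 0.0545 × 7.60)] = 7.34×10^6 / 2998 = 2449 m³.
Food-to-microorganism ratio F/M = Q S₀ / (V X) = 6510 × 246 / (2449 × 2120) = 0.3084 d⁻¹.

F/M ≈ 0.308 d⁻¹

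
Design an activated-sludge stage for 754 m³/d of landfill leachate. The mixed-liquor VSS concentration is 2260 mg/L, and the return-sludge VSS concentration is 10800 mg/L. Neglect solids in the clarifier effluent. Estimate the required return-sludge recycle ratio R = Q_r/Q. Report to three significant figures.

R ≈ 0.265

Solids balance on the clarifier gives (1+R)X = R·X_r, so R = X/(X_r − X) = 2260 / (10800 − 2260) = 0.2646.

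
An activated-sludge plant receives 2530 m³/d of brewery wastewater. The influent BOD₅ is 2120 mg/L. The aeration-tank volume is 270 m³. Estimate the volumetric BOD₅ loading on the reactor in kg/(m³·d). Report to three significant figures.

Applied BOD₅ load per unit volume = Q·S₀/V = (2530 × 2120/1000)/270.0 = 19.87 kg BOD₅·m⁻³·d⁻¹.

L_v ≈ 19.9 kg BOD₅/(m³·d)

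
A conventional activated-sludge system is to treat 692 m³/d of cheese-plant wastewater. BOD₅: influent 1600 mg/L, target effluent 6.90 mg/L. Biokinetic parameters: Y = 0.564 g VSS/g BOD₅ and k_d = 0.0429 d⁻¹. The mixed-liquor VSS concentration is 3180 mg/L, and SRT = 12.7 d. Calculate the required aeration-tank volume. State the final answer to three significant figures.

V ≈ 1610 m³

Steady-state biomass mass balance: V·X·(1 + k_d·θ_c) = Y·Q·(S₀ − S)·θ_c, so V = 0.564 × 692 × (1600 − 6.90) × 12.7 / [3180 × (1 + 0.0429 × 12.7)] = 7.9×10^6 / 4913 = 1607 m³.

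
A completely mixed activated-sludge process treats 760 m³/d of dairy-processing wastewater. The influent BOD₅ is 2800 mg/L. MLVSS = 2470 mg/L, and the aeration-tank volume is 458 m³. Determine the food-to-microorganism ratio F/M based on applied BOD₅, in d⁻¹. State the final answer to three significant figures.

F/M ≈ 1.88 d⁻¹

Food-to-microorganism ratio F/M = Q S₀ / (V X) = 760 × 2800 / (458.0 × 2470) = 1.881 d⁻¹.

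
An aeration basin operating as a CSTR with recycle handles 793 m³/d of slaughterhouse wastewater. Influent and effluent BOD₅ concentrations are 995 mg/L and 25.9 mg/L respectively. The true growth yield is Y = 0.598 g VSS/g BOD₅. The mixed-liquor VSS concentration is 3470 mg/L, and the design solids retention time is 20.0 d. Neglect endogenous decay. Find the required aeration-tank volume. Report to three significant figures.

V ≈ 2650 m³

Biomass mass balance (decay neglected): V·X = Y·Q·(S₀ − S)·θ_c, so V = 0.598 × 793 × (995 − 25.9) × 20.0 / 3470 = 2649 m³.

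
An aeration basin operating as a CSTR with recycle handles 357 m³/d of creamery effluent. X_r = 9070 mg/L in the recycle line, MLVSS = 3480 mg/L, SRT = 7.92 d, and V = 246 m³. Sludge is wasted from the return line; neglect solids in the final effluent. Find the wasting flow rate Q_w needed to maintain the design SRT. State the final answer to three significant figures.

θ_c = V·X/(Q_w·X_r) when wasting from the recycle, so Q_w = V·X/(θ_c·X_r) = 246.0 × 3480 / (7.92 × 9070) = 11.92 m³/d.

Q_w ≈ 11.9 m³/d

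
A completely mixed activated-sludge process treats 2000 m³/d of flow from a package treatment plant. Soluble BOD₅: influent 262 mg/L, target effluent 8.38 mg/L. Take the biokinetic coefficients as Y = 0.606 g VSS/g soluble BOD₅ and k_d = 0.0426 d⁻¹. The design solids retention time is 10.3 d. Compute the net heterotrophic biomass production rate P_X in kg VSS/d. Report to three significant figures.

The observed yield is Y_obs = Y/(1 + k_d·θ_c) = 0.606 / (1 + 0.0426 × 10.3) = 0.606 / 1.439 = 0.4212 g VSS per g soluble BOD₅ removed.
Mass of soluble BOD₅ removed per day: Q(S₀ − S) = 2000 × 253.6 g/m³ = 507.2 kg/d.
Net biomass production P_X = Y_obs × Q·(S₀ − S) = 0.4212 × 507.2 = 213.6 kg VSS/d.

P_X ≈ 214 kg VSS/d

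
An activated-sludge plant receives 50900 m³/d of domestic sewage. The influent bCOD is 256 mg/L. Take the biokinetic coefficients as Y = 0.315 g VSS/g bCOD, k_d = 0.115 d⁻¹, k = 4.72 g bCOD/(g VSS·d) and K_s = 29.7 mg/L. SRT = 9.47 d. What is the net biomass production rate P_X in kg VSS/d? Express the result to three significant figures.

P_X ≈ 1930 kg VSS/d

For a completely mixed reactor with recycle the Lawrence–McCarty relation gives S = K_s·(1 + k_d·θ_c) / [θ_c·(Y·k − k_d) − 1] = 29.7 × (1 + 0.115 × 9.47) / [9.47 × (0.315 × 4.72 − 0.115) − 1] = 62.04 / 11.99 = 5.174 mg/L.
Y_obs = Y / (1 + k_d θ_c) = 0.315 / (1 + 0.115 × 9.47) = 0.315 / 2.089 = 0.1508.
Mass of bCOD removed per day: Q(S₀ − S) = 50900 × 250.8 g/m³ = 12767 kg/d.
Biomass produced: P_X = Y_obs·Q·ΔS = 0.1508 × 12767 ≈ 1925 kg VSS/d.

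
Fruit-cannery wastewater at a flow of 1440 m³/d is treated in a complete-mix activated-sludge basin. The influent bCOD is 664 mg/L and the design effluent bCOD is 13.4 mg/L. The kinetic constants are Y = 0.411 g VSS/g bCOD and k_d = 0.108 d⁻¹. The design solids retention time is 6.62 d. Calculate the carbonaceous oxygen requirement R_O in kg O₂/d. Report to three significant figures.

Observed yield with endogenous decay: Y_obs = Y / (1 + k_d·θ_c) = 0.411 / (1 + 0.108 × 6.62) = 0.411 / 1.715 = 0.2397 g VSS/g bCOD.
Substrate removed = Q·(S₀ − S) = 1440 m³/d × (664 − 13.4) g/m³ = 9.37×10^5 g/d = 936.9 kg/d.
P_X = Y_obs·Q·(S₀ − S) = 0.2397 × 936.9 = 224.5 kg VSS/d.
Carbonaceous O₂ demand = substrate oxidised − cell-mass equivalent = 936.9 − 1.42 × 224.5 = 618.0 kg O₂/d.

R_O ≈ 618 kg O₂/d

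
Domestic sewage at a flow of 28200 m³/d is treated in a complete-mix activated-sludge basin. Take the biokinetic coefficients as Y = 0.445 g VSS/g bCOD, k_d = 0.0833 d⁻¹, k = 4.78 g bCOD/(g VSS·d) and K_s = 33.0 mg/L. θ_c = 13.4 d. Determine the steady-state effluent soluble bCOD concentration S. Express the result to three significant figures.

From the Monod/SRT balance for a CMAS, S = K_s·(1+k_d θ_c)/[θ_c·(Y k − k_d) − 1] = 33.0 × (1 + 0.0833 × 13.4) / [13.4 × (0.445 × 4.78 − 0.0833) − 1] = 69.84 / 26.39 = 2.647 mg/L.

S ≈ 2.65 mg/L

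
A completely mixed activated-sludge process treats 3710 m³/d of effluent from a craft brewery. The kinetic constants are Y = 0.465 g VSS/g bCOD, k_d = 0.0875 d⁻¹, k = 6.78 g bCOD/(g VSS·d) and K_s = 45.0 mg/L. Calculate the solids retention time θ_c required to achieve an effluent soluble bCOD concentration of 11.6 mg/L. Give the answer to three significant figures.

Specific growth rate at S = 11.6 mg/L: μ = YkS/(K_s+S) = 0.465·6.78·11.6/(45.0+11.6) = 0.6461 d⁻¹.
1/θ_c = 0.6461 − 0.0875 = 0.5586 d⁻¹, so θ_c = 1.790 d.

θ_c ≈ 1.79 d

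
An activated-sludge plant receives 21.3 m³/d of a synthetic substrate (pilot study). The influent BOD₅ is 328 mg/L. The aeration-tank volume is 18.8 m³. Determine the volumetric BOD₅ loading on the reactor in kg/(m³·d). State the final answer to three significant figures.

Volumetric loading L_v = Q·S₀ / V = 21.3 × 328 g/m³ / 18.80 m³ = 371.6 g/(m³·d) = 0.3716 kg BOD₅/(m³·d).

L_v ≈ 0.372 kg BOD₅/(m³·d)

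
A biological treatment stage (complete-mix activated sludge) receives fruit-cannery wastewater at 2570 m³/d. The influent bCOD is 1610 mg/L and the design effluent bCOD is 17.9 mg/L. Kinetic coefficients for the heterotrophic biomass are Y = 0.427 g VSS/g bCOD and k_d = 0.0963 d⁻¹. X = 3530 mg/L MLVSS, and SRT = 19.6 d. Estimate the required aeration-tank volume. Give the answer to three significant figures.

From the SRT design equation V = Y Q (S₀−S) θ_c / [X (1 + k_d θ_c)] = 0.427 × 2570 × (1610 − 17.9) × 19.6 / [3530 × (1 + 0.0963 × 19.6)] = 3.42×10^7 / 10193 = 3360 m³.

V ≈ 3360 m³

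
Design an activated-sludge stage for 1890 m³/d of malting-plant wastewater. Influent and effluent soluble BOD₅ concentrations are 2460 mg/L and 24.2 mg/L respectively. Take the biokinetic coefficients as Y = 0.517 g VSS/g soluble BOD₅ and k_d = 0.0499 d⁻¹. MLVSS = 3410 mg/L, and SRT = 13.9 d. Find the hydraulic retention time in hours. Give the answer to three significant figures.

From the SRT design equation V = Y Q (S₀−S) θ_c / [X (1 + k_d θ_c)] = 0.517 × 1890 × (2460 − 24.2) × 13.9 / [3410 × (1 + 0.0499 × 13.9)] = 3.31×10^7 / 5775 = 5729 m³.
Hydraulic retention time τ = V/Q = 5729 / 1890 = 3.031 d = 72.74 h.

τ ≈ 72.7 h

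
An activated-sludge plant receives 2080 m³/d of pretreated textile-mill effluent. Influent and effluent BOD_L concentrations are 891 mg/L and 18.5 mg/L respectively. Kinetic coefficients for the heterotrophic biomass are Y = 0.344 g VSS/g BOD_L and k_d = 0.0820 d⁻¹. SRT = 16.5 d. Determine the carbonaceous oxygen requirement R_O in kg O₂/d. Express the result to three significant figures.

Correct the yield for decay: Y_obs = Y/(1 + k_d θ_c) = 0.344 / (1 + 0.0820 × 16.5) = 0.344 / 2.353 = 0.1462.
Q·(S₀ − S) = 2080 × (891 − 18.5) × 10⁻³ = 1815 kg/d removed.
Biomass synthesised: P_X = Y_obs × 1815 = 265.3 kg VSS/d.
Carbonaceous O₂ demand = substrate oxidised − cell-mass equivalent = 1815 − 1.42 × 265.3 = 1438 kg O₂/d.

R_O ≈ 1440 kg O₂/d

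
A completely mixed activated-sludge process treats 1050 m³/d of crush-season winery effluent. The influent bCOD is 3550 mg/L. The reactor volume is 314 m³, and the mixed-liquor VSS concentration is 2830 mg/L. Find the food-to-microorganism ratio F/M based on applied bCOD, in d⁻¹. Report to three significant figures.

F/M ≈ 4.19 d⁻¹

F/M = Q·S₀ / (V·X) = 1050 × 3550 / (314.0 × 2830) = 4.195 g bCOD·(g VSS·d)⁻¹.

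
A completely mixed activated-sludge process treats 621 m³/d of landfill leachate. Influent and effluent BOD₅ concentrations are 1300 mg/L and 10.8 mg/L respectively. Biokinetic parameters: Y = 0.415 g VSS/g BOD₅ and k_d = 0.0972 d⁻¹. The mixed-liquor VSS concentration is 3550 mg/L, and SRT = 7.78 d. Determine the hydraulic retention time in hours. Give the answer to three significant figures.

τ ≈ 16.0 h

From the SRT design equation V = Y Q (S₀−S) θ_c / [X (1 + k_d θ_c)] = 0.415 × 621 × (1300 − 10.8) × 7.78 / [3550 × (1 + 0.0972 × 7.78)] = 2.58×10^6 / 6235 = 414.6 m³.
Hydraulic retention time τ = V/Q = 414.6 / 621 = 0.6676 d = 16.02 h.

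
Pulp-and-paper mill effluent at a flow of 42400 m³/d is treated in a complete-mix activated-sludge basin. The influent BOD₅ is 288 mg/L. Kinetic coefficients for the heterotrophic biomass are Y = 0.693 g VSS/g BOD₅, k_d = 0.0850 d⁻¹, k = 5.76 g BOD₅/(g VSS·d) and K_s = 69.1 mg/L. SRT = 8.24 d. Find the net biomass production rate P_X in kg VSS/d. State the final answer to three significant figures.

Effluent substrate depends only on kinetics and SRT: S = K_s(1 + k_d θ_c) / [θ_c(Yk − k_d) − 1] = 69.1 × (1 + 0.0850 × 8.24) / [8.24 × (0.693 × 5.76 − 0.0850) − 1] = 117.5 / 31.19 = 3.767 mg/L.
Y_obs = Y / (1 + k_d θ_c) = 0.693 / (1 + 0.0850 × 8.24) = 0.693 / 1.700 = 0.4076.
Substrate removed = Q·(S₀ − S) = 42400 m³/d × (288 − 3.77) g/m³ = 1.21×10^7 g/d = 12051 kg/d.
P_X = Y_obs · Q(S₀ − S) = 0.4076 × 12051 = 4912 kg VSS/d.

P_X ≈ 4910 kg VSS/d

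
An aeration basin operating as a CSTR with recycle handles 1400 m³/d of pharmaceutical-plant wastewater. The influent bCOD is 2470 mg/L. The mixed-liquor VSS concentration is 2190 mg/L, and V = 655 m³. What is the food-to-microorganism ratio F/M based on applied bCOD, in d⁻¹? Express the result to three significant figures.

F/M ≈ 2.41 d⁻¹

F/M = Q·S₀ / (V·X) = 1400 × 2470 / (655.0 × 2190) = 2.411 g bCOD·(g VSS·d)⁻¹.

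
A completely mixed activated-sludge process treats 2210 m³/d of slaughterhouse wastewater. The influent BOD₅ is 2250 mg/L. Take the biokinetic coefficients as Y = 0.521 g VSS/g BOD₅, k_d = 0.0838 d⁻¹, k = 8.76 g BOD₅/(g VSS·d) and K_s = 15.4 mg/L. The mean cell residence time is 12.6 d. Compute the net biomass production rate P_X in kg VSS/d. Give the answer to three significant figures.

From the Monod/SRT balance for a CMAS, S = K_s·(1+k_d θ_c)/[θ_c·(Y k − k_d) − 1] = 15.4 × (1 + 0.0838 × 12.6) / [12.6 × (0.521 × 8.76 − 0.0838) − 1] = 31.66 / 55.45 = 0.5710 mg/L.
Correct the yield for decay: Y_obs = Y/(1 + k_d θ_c) = 0.521 / (1 + 0.0838 × 12.6) = 0.521 / 2.056 = 0.2534.
ΔS = 2250 − 0.571 = 2249 mg/L, so the substrate removal rate is 2210 × 2249/1000 = 4971 kg BOD₅/d.
P_X = Y_obs · Q(S₀ − S) = 0.2534 × 4971 = 1260 kg VSS/d.

P_X ≈ 1260 kg VSS/d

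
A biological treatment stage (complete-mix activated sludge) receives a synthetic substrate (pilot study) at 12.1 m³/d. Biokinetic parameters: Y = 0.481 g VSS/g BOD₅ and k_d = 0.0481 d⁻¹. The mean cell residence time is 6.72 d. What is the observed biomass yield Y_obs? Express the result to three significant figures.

The observed yield is Y_obs = Y/(1 + k_d·θ_c) = 0.481 / (1 + 0.0481 × 6.72) = 0.481 / 1.323 = 0.3635 g VSS per g BOD₅ removed.

Y_obs ≈ 0.364 g VSS/g BOD₅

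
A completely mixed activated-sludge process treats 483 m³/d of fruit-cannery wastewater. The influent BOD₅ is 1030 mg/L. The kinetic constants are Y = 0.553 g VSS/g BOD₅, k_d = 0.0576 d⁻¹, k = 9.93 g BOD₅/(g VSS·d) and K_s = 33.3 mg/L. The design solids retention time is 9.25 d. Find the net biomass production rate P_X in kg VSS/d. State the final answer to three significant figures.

P_X ≈ 179 kg VSS/d

For a completely mixed reactor with recycle the Lawrence–McCarty relation gives S = K_s·(1 + k_d·θ_c) / [θ_c·(Y·k − k_d) − 1] = 33.3 × (1 + 0.0576 × 9.25) / [9.25 × (0.553 × 9.93 − 0.0576) − 1] = 51.04 / 49.26 = 1.036 mg/L.
The observed yield is Y_obs = Y/(1 + k_d·θ_c) = 0.553 / (1 + 0.0576 × 9.25) = 0.553 / 1.533 = 0.3608 g VSS per g BOD₅ removed.
Mass of BOD₅ removed per day: Q(S₀ − S) = 483 × 1029 g/m³ = 497.0 kg/d.
So the net sludge growth is P_X = 0.3608 × 497.0 = 179.3 kg VSS/d.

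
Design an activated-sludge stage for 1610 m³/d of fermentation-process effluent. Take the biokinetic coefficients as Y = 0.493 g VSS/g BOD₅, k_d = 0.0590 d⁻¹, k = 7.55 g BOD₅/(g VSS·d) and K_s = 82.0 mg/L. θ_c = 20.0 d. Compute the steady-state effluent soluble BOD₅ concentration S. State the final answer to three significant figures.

S ≈ 2.47 mg/L

From the Monod/SRT balance for a CMAS, S = K_s·(1+k_d θ_c)/[θ_c·(Y k − k_d) − 1] = 82.0 × (1 + 0.0590 × 20.0) / [20.0 × (0.493 × 7.55 − 0.0590) − 1] = 178.8 / 72.26 = 2.474 mg/L.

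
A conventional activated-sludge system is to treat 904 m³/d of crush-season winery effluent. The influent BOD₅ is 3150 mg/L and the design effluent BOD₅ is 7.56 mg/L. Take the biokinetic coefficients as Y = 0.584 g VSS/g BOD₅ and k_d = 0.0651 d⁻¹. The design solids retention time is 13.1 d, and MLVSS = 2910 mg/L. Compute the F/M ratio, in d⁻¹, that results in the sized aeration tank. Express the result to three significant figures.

F/M ≈ 0.243 d⁻¹

From the SRT design equation V = Y Q (S₀−S) θ_c / [X (1 + k_d θ_c)] = 0.584 × 904 × (3150 − 7.56) × 13.1 / [2910 × (1 + 0.0651 × 13.1)] = 2.17×10^7 / 5392 = 4031 m³.
Food-to-microorganism ratio F/M = Q S₀ / (V X) = 904 × 3150 / (4031 × 2910) = 0.2428 d⁻¹.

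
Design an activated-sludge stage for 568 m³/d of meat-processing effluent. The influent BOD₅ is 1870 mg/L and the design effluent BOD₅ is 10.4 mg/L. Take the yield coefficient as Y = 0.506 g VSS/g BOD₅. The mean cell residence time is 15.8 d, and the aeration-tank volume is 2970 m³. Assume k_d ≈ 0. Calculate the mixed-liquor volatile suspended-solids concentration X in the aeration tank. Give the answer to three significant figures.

X ≈ 2840 mg/L

From V·X = Y·Q·(S₀ − S)·θ_c (decay neglected): X = 0.506 × 568 × (1870 − 10.4) × 15.8 / 2970 = 2843 mg/L.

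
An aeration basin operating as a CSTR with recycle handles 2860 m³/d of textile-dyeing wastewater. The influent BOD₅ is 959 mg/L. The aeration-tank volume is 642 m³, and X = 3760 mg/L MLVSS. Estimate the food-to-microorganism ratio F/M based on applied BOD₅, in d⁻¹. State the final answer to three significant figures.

F/M = applied load / biomass = Q·S₀/(V·X) = 2860 × 959 / (642.0 × 3760) = 1.136 d⁻¹.

F/M ≈ 1.14 d⁻¹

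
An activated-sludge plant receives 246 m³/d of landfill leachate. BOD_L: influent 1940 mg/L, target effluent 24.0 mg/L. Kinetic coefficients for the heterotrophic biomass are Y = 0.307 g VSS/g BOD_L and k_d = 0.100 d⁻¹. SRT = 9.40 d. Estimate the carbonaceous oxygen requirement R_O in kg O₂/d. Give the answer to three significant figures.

R_O ≈ 365 kg O₂/d

Observed yield with endogenous decay: Y_obs = Y / (1 + k_d·θ_c) = 0.307 / (1 + 0.100 × 9.40) = 0.307 / 1.940 = 0.1582 g VSS/g BOD_L.
Q·(S₀ − S) = 246 × (1940 − 24.0) × 10⁻³ = 471.3 kg/d removed.
P_X = Y_obs·Q·(S₀ − S) = 0.1582 × 471.3 = 74.59 kg VSS/d.
Carbonaceous O₂ demand = substrate oxidised − cell-mass equivalent = 471.3 − 1.42 × 74.59 = 365.4 kg O₂/d.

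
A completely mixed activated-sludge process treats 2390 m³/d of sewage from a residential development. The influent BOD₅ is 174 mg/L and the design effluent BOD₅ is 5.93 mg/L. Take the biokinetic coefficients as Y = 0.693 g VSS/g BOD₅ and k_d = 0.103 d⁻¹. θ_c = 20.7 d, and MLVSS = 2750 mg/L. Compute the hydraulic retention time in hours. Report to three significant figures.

τ ≈ 6.72 h

From the SRT design equation V = Y Q (S₀−S) θ_c / [X (1 + k_d θ_c)] = 0.693 × 2390 × (174 − 5.93) × 20.7 / [2750 × (1 + 0.103 × 20.7)] = 5.76×10^6 / 8613 = 669.0 m³.
τ = V/Q = 669.0/2390 = 0.2799 d, or 6.718 h.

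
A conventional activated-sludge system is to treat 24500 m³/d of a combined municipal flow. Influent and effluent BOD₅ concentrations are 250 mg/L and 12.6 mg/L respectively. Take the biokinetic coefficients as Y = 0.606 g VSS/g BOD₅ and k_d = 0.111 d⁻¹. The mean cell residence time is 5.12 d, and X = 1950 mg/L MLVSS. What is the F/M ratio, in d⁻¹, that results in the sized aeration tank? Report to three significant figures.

Steady-state biomass mass balance: V·X·(1 + k_d·θ_c) = Y·Q·(S₀ − S)·θ_c, so V = 0.606 × 24500 × (250 − 12.6) × 5.12 / [1950 × (1 + 0.111 × 5.12)] = 1.8×10^7 / 3058 = 5901 m³.
F/M = applied load / biomass = Q·S₀/(V·X) = 24500 × 250 / (5901 × 1950) = 0.5323 d⁻¹.

F/M ≈ 0.532 d⁻¹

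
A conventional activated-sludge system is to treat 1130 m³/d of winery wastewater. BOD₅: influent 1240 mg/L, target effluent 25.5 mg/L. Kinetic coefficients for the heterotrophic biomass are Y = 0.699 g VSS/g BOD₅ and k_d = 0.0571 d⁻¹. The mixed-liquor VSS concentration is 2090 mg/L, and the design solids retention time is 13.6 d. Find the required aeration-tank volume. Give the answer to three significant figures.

V ≈ 3510 m³

Rearranging the biomass balance for a CMAS with decay, V = Y·Q·ΔS·θ_c / [X·(1+k_d θ_c)] = 0.699 × 1130 × (1240 − 25.5) × 13.6 / [2090 × (1 + 0.0571 × 13.6)] = 1.3×10^7 / 3713 = 3514 m³.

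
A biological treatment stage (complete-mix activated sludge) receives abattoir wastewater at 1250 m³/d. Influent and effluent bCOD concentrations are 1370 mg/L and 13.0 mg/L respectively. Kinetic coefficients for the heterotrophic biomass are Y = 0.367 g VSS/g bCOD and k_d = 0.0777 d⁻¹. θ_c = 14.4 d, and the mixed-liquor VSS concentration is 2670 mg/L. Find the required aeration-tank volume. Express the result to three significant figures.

Steady-state biomass mass balance: V·X·(1 + k_d·θ_c) = Y·Q·(S₀ − S)·θ_c, so V = 0.367 × 1250 × (1370 − 13.0) × 14.4 / [2670 × (1 + 0.0777 × 14.4)] = 8.96×10^6 / 5657 = 1585 m³.

V ≈ 1580 m³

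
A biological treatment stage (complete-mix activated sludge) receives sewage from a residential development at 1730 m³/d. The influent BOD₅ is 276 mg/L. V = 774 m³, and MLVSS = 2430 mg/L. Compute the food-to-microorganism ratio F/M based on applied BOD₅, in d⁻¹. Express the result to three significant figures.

F/M = Q·S₀ / (V·X) = 1730 × 276 / (774.0 × 2430) = 0.2539 g BOD₅·(g VSS·d)⁻¹.

F/M ≈ 0.254 d⁻¹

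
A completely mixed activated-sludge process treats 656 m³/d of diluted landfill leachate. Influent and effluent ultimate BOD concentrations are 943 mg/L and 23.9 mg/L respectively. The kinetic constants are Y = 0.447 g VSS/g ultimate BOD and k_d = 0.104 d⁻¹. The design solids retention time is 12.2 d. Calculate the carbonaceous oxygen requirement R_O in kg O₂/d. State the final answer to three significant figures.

R_O ≈ 434 kg O₂/d

The observed yield is Y_obs = Y/(1 + k_d·θ_c) = 0.447 / (1 + 0.104 × 12.2) = 0.447 / 2.269 = 0.1970 g VSS per g ultimate BOD removed.
Mass of ultimate BOD removed per day: Q(S₀ − S) = 656 × 919.1 g/m³ = 602.9 kg/d.
Net sludge production P_X = 0.1970 × 602.9 = 118.8 kg VSS/d.
R_O = Q·ΔS − 1.42 P_X = 602.9 − 168.7 = 434.2 kg O₂/d.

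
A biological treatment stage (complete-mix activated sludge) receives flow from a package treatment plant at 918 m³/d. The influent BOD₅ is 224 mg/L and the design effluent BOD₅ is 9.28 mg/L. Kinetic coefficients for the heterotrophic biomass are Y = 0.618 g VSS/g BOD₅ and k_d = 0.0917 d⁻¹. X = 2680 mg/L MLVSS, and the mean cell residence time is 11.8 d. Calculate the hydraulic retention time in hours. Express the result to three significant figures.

From the SRT design equation V = Y Q (S₀−S) θ_c / [X (1 + k_d θ_c)] = 0.618 × 918 × (224 − 9.28) × 11.8 / [2680 × (1 + 0.0917 × 11.8)] = 1.44×10^6 / 5580 = 257.6 m³.
Hydraulic retention time τ = V/Q = 257.6 / 918 = 0.2806 d = 6.735 h.

τ ≈ 6.73 h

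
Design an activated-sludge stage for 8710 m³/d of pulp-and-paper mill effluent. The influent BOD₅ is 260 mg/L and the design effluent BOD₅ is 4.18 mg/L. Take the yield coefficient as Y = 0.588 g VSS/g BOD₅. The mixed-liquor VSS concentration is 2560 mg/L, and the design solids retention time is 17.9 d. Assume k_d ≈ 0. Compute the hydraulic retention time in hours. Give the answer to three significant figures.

τ ≈ 25.2 h

V·X = Y·Q·ΔS·θ_c gives V = 0.588 × 8710 × (260 − 4.18) × 17.9 / 2560 = 9161 m³.
HRT = V/Q = 9161 m³ / 8710 m³·d⁻¹ = 1.052 d × 24 = 25.24 h.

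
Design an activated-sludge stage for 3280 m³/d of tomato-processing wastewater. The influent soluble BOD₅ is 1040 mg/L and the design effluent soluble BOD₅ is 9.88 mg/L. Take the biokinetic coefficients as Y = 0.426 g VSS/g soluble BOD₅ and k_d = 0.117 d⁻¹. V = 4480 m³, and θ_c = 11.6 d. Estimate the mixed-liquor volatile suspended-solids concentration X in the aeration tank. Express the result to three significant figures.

X ≈ 1580 mg/L

From V·X·(1 + k_d·θ_c) = Y·Q·(S₀ − S)·θ_c: X = 0.426 × 3280 × (1040 − 9.88) × 11.6 / [4480 × (1 + 0.117 × 11.6)] = 1581 mg/L.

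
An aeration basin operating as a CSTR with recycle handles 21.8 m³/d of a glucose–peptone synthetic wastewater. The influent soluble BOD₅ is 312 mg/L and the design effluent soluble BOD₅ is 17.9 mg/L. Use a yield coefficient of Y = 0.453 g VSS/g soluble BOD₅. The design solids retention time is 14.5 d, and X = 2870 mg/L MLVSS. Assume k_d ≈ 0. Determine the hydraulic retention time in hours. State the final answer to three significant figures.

τ ≈ 16.2 h

With k_d = 0 the design equation reduces to V = Y Q (S₀−S) θ_c / X = 0.453 × 21.8 × (312 − 17.9) × 14.5 / 2870 = 14.67 m³.
τ = V/Q = 14.67/21.8 = 0.6731 d, or 16.15 h.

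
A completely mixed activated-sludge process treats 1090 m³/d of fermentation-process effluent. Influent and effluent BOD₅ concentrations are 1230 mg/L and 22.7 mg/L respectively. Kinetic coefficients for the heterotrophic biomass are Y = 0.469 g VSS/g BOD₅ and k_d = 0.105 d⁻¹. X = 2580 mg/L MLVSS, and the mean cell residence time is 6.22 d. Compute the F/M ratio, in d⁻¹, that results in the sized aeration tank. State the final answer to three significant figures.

F/M ≈ 0.577 d⁻¹

Rearranging the biomass balance for a CMAS with decay, V = Y·Q·ΔS·θ_c / [X·(1+k_d θ_c)] = 0.469 × 1090 × (1230 − 22.7) × 6.22 / [2580 × (1 + 0.105 × 6.22)] = 3.84×10^6 / 4265 = 900.1 m³.
Food-to-microorganism ratio F/M = Q S₀ / (V X) = 1090 × 1230 / (900.1 × 2580) = 0.5773 d⁻¹.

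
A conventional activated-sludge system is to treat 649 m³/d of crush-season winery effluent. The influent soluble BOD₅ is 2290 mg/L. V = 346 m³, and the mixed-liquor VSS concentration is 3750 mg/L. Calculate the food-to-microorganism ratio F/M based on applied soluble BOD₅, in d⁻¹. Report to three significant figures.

F/M = Q·S₀ / (V·X) = 649 × 2290 / (346.0 × 3750) = 1.145 g soluble BOD₅·(g VSS·d)⁻¹.

F/M ≈ 1.15 d⁻¹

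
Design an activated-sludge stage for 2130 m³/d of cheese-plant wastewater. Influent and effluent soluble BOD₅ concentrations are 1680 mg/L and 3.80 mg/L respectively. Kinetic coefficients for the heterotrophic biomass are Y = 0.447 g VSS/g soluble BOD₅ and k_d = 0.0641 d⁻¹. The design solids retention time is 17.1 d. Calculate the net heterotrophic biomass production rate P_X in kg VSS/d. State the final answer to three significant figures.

P_X ≈ 761 kg VSS/d

Observed yield with endogenous decay: Y_obs = Y / (1 + k_d·θ_c) = 0.447 / (1 + 0.0641 × 17.1) = 0.447 / 2.096 = 0.2133 g VSS/g soluble BOD₅.
Q·(S₀ − S) = 2130 × (1680 − 3.80) × 10⁻³ = 3570 kg/d removed.
Net biomass production P_X = Y_obs × Q·(S₀ − S) = 0.2133 × 3570 = 761.4 kg VSS/d.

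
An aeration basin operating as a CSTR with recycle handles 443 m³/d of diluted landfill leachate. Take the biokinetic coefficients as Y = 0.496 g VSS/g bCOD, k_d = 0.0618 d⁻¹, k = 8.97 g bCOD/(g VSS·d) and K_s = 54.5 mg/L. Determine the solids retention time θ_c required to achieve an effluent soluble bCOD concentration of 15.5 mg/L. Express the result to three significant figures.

Specific growth rate at S = 15.5 mg/L: μ = YkS/(K_s+S) = 0.496·8.97·15.5/(54.5+15.5) = 0.9852 d⁻¹.
Then 1/θ_c = μ − k_d = 0.9852 − 0.0618 = 0.9234 d⁻¹, giving θ_c = 1.083 d.

θ_c ≈ 1.08 d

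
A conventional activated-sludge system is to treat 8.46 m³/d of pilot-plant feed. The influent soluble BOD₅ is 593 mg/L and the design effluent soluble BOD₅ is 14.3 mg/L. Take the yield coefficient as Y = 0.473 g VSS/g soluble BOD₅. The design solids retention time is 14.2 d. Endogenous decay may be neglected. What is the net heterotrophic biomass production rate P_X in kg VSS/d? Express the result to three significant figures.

No decay correction is needed, so Y_obs = Y = 0.473.
Q·(S₀ − S) = 8.46 × (593 − 14.3) × 10⁻³ = 4.896 kg/d removed.
Biomass produced: P_X = Y_obs·Q·ΔS = 0.4730 × 4.896 ≈ 2.316 kg VSS/d.

P_X ≈ 2.32 kg VSS/d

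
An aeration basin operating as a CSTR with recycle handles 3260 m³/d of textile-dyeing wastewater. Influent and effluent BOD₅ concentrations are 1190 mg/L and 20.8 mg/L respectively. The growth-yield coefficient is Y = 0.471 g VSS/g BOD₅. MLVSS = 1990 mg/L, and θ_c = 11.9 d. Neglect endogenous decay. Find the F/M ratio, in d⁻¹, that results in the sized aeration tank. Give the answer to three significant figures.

F/M ≈ 0.182 d⁻¹

With k_d = 0 the design equation reduces to V = Y Q (S₀−S) θ_c / X = 0.471 × 3260 × (1190 − 20.8) × 11.9 / 1990 = 10735 m³.
F/M = applied load / biomass = Q·S₀/(V·X) = 3260 × 1190 / (10735 × 1990) = 0.1816 d⁻¹.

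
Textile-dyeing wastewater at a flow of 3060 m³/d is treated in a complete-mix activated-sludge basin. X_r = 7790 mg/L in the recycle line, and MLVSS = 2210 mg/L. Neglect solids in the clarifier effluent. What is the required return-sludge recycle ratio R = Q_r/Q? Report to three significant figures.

Mass balance around the secondary clarifier (neglecting effluent solids): R = X / (X_r − X) = 2210 / (7790 − 2210) = 0.3961.

R ≈ 0.396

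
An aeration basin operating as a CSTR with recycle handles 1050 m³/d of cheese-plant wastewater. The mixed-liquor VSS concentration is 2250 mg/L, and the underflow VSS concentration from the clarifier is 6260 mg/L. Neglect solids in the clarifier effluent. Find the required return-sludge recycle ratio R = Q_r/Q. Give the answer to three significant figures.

Solids balance on the clarifier gives (1+R)X = R·X_r, so R = X/(X_r − X) = 2250 / (6260 − 2250) = 0.5611.

R ≈ 0.561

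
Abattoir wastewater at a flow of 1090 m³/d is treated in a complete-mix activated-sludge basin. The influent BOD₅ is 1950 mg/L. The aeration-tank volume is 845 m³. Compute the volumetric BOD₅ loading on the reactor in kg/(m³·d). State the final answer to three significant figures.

Volumetric loading L_v = Q·S₀ / V = 1090 × 1950 g/m³ / 845.0 m³ = 2515 g/(m³·d) = 2.515 kg BOD₅/(m³·d).

L_v ≈ 2.52 kg BOD₅/(m³·d)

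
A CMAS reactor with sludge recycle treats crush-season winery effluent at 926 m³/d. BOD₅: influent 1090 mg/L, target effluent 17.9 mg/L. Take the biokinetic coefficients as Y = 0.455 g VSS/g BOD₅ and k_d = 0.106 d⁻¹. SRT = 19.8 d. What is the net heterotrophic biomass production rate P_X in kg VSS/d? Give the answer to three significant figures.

Y_obs = Y / (1 + k_d θ_c) = 0.455 / (1 + 0.106 × 19.8) = 0.455 / 3.099 = 0.1468.
Mass of BOD₅ removed per day: Q(S₀ − S) = 926 × 1072 g/m³ = 992.8 kg/d.
So the net sludge growth is P_X = 0.1468 × 992.8 = 145.8 kg VSS/d.

P_X ≈ 146 kg VSS/d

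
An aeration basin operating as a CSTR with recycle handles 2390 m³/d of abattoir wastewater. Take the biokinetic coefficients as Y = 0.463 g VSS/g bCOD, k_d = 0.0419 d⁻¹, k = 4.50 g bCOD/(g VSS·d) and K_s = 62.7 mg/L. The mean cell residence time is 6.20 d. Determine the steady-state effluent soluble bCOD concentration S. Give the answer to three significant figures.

Effluent substrate depends only on kinetics and SRT: S = K_s(1 + k_d θ_c) / [θ_c(Yk − k_d) − 1] = 62.7 × (1 + 0.0419 × 6.20) / [6.20 × (0.463 × 4.50 − 0.0419) − 1] = 78.99 / 11.66 = 6.775 mg/L.

S ≈ 6.78 mg/L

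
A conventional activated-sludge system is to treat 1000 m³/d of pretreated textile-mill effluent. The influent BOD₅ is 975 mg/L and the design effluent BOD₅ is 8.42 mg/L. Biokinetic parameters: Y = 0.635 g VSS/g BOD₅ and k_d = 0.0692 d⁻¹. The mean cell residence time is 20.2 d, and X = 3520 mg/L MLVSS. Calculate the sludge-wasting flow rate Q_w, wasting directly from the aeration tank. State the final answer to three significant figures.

From the SRT design equation V = Y Q (S₀−S) θ_c / [X (1 + k_d θ_c)] = 0.635 × 1000 × (975 − 8.42) × 20.2 / [3520 × (1 + 0.0692 × 20.2)] = 1.24×10^7 / 8440 = 1469 m³.
Wasting from the aeration tank: Q_w = V / θ_c = 1469 / 20.2 = 72.72 m³/d.

Q_w ≈ 72.7 m³/d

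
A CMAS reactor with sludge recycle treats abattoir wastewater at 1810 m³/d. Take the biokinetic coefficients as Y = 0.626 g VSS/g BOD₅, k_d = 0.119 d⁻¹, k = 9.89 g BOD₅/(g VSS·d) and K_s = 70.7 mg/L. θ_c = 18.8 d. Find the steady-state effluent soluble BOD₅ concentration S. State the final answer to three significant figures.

S ≈ 2.02 mg/L

For a completely mixed reactor with recycle the Lawrence–McCarty relation gives S = K_s·(1 + k_d·θ_c) / [θ_c·(Y·k − k_d) − 1] = 70.7 × (1 + 0.119 × 18.8) / [18.8 × (0.626 × 9.89 − 0.119) − 1] = 228.9 / 113.2 = 2.023 mg/L.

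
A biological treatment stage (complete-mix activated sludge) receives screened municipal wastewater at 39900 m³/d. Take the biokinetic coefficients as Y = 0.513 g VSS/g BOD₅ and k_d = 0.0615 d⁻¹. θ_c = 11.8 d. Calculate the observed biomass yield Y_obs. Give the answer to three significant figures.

Y_obs ≈ 0.297 g VSS/g BOD₅

The observed yield is Y_obs = Y/(1 + k_d·θ_c) = 0.513 / (1 + 0.0615 × 11.8) = 0.513 / 1.726 = 0.2973 g VSS per g BOD₅ removed.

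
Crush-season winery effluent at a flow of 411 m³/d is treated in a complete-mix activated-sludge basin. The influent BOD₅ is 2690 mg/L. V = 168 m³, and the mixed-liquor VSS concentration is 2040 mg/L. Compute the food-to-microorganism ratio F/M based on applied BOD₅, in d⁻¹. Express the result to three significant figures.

F/M ≈ 3.23 d⁻¹

Food-to-microorganism ratio F/M = Q S₀ / (V X) = 411 × 2690 / (168.0 × 2040) = 3.226 d⁻¹.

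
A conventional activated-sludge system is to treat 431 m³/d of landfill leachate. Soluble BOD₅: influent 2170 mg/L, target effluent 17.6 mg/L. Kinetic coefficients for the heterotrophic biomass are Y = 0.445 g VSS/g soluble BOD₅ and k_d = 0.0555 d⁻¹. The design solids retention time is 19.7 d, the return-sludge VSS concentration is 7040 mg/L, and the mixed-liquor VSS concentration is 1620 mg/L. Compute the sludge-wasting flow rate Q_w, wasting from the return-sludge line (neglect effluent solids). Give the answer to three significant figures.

Q_w ≈ 28.0 m³/d

From the SRT design equation V = Y Q (S₀−S) θ_c / [X (1 + k_d θ_c)] = 0.445 × 431 × (2170 − 17.6) × 19.7 / [1620 × (1 + 0.0555 × 19.7)] = 8.13×10^6 / 3391 = 2398 m³.
Q_w = (V·X)/(θ_c X_r) = 2398 × 1620 / (19.7 × 7040) = 28.01 m³/d.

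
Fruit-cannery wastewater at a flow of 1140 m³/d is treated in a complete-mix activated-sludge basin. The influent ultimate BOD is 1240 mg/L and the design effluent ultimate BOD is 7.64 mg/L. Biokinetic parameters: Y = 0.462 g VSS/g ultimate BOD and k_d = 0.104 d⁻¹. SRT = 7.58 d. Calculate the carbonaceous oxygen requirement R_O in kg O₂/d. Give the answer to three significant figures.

R_O ≈ 890 kg O₂/d

Correct the yield for decay: Y_obs = Y/(1 + k_d θ_c) = 0.462 / (1 + 0.104 × 7.58) = 0.462 / 1.788 = 0.2583.
Mass of ultimate BOD removed per day: Q(S₀ − S) = 1140 × 1232 g/m³ = 1405 kg/d.
Net sludge production P_X = 0.2583 × 1405 = 362.9 kg VSS/d.
R_O = Q·(S₀ − S) − 1.42·P_X = 1405 − 1.42 × 362.9 = 889.5 kg O₂/d.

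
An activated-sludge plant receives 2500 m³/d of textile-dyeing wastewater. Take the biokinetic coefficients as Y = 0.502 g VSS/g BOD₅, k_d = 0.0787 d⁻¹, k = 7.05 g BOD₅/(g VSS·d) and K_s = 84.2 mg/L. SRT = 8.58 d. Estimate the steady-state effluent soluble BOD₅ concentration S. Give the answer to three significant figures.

Effluent substrate depends only on kinetics and SRT: S = K_s(1 + k_d θ_c) / [θ_c(Yk − k_d) − 1] = 84.2 × (1 + 0.0787 × 8.58) / [8.58 × (0.502 × 7.05 − 0.0787) − 1] = 141.1 / 28.69 = 4.917 mg/L.

S ≈ 4.92 mg/L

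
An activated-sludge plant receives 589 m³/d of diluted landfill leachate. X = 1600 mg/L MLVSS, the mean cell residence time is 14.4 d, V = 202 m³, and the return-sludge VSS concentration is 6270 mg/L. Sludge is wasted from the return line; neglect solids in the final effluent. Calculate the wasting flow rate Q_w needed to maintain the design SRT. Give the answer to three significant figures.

Wasting from the return line (neglecting effluent solids): Q_w = V·X / (θ_c·X_r) = 202.0 × 1600 / (14.4 × 6270) = 3.580 m³/d.

Q_w ≈ 3.58 m³/d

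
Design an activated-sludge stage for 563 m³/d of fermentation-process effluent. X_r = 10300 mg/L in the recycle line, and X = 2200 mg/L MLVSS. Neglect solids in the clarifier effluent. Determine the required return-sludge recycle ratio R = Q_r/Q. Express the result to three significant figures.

Mass balance around the secondary clarifier (neglecting effluent solids): R = X / (X_r − X) = 2200 / (10300 − 2200) = 0.2716.

R ≈ 0.272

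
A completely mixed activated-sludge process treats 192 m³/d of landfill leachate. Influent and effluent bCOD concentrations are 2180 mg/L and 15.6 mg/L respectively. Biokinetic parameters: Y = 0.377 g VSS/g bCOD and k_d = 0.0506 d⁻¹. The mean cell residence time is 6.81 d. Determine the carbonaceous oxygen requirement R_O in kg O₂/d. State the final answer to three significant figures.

Correct the yield for decay: Y_obs = Y/(1 + k_d θ_c) = 0.377 / (1 + 0.0506 × 6.81) = 0.377 / 1.345 = 0.2804.
Q·(S₀ − S) = 192 × (2180 − 15.6) × 10⁻³ = 415.6 kg/d removed.
Net sludge production P_X = 0.2804 × 415.6 = 116.5 kg VSS/d.
R_O = Q·(S₀ − S) − 1.42·P_X = 415.6 − 1.42 × 116.5 = 250.1 kg O₂/d.

R_O ≈ 250 kg O₂/d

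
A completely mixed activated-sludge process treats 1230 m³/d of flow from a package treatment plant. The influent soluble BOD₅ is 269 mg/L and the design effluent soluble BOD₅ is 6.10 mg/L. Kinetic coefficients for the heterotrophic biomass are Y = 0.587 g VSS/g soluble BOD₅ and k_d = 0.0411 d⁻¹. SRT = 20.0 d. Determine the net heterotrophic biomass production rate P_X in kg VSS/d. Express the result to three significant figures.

Correct the yield for decay: Y_obs = Y/(1 + k_d θ_c) = 0.587 / (1 + 0.0411 × 20.0) = 0.587 / 1.822 = 0.3222.
Mass of soluble BOD₅ removed per day: Q(S₀ − S) = 1230 × 262.9 g/m³ = 323.4 kg/d.
Net biomass production P_X = Y_obs × Q·(S₀ − S) = 0.3222 × 323.4 = 104.2 kg VSS/d.

P_X ≈ 104 kg VSS/d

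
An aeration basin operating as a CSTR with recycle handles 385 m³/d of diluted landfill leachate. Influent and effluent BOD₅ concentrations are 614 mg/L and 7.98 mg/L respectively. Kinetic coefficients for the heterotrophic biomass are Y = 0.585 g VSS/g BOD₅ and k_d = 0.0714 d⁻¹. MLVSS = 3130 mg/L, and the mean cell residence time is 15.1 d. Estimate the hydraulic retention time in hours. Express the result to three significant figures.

τ ≈ 19.8 h

From the SRT design equation V = Y Q (S₀−S) θ_c / [X (1 + k_d θ_c)] = 0.585 × 385 × (614 − 7.98) × 15.1 / [3130 × (1 + 0.0714 × 15.1)] = 2.06×10^6 / 6505 = 316.9 m³.
τ = V/Q = 316.9/385 = 0.8230 d, or 19.75 h.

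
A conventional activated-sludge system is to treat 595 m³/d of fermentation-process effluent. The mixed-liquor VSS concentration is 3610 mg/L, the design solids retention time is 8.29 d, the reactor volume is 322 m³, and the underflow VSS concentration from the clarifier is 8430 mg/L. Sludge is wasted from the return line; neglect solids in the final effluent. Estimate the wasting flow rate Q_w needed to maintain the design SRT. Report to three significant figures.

Q_w ≈ 16.6 m³/d

θ_c = V·X/(Q_w·X_r) when wasting from the recycle, so Q_w = V·X/(θ_c·X_r) = 322.0 × 3610 / (8.29 × 8430) = 16.63 m³/d.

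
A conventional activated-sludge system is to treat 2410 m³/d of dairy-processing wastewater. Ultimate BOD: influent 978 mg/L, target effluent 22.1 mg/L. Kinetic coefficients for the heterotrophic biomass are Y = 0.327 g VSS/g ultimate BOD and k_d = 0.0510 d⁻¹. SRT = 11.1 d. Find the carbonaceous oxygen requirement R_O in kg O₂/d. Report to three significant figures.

The observed yield is Y_obs = Y/(1 + k_d·θ_c) = 0.327 / (1 + 0.0510 × 11.1) = 0.327 / 1.566 = 0.2088 g VSS per g ultimate BOD removed.
Q·(S₀ − S) = 2410 × (978 − 22.1) × 10⁻³ = 2304 kg/d removed.
Net sludge production P_X = 0.2088 × 2304 = 481.0 kg VSS/d.
R_O = Q·ΔS − 1.42 P_X = 2304 − 683.0 = 1621 kg O₂/d.

R_O ≈ 1620 kg O₂/d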